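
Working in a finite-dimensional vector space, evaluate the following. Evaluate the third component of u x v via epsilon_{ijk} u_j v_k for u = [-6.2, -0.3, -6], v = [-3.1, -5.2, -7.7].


(u x v)_3 = sum_{j,k} epsilon_{3jk} u_j v_k. Only permutations of (1,2,3) contribute; the two non-zero terms are:
eps_{312} u_1 v_2 = 1 * -6.2 * -5.2 = 32.24
eps_{321} u_2 v_1 = -1 * -0.3 * -3.1 = -0.93
(u x v)_3 = 31.31

31.31


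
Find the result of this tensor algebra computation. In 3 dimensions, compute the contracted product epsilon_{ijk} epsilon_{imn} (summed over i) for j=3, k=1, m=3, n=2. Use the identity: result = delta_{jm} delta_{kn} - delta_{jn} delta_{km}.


Using the identity: epsilon_{ijk} epsilon_{imn} = delta_{jm} delta_{kn} - delta_{jn} delta_{km}.
delta_{33} = 1
delta_{12} = 0
delta_{32} = 0
delta_{13} = 0
Result = 1 * 0 - 0 * 0 = 0 - 0 = 0

0


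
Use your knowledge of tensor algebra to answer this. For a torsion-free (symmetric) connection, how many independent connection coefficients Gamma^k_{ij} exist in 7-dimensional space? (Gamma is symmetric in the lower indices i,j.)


Christoffel symbols Gamma^k_{ij} are symmetric in i,j, so there are d * d(d+1)/2 independent symbols.
d = 7
d(d+1)/2 = 7 * 8 / 2 = 28
Total = 7 * 28 = 196

196


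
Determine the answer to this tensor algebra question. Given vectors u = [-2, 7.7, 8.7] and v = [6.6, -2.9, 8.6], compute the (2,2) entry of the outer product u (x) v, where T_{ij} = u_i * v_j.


The outer product entry T_{ij} = u_i * v_j.
We need i=2, j=2.
u_2 = 7.7, v_2 = -2.9
T_{2,2} = 7.7 * -2.9 = -22.33

-22.33


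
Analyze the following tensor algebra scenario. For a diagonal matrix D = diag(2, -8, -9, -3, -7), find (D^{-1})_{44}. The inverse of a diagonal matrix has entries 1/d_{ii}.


For a diagonal matrix, the inverse has entries (D^{-1})_{ii} = 1/d_{ii}.
The diagonal entries are: d_{11} = 2, d_{22} = -8, d_{33} = -9, d_{44} = -3, d_{55} = -7
We need (D^{-1})_{44} = 1/d_{44} = 1/-3 = -1/3

-1/3


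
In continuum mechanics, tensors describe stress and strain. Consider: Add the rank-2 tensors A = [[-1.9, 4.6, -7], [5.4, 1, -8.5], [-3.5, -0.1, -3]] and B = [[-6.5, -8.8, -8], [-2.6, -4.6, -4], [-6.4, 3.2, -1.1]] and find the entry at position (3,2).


Tensor addition is component-wise: (A + B)_{ij} = A_{ij} + B_{ij}.
A_{32} = -0.1
B_{32} = 3.2
(A + B)_{32} = -0.1 + 3.2 = 3.1

3.1


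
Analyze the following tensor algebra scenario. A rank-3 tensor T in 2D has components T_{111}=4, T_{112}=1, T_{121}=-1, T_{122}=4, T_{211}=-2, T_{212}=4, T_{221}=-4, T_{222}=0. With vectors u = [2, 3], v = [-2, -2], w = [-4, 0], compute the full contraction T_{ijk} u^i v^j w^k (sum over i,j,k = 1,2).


S = sum over i,j,k of T_{ijk} u_i v_j w_k. Expanding all 8 terms:
T_{111}*u_1*v_1*w_1 = 4*2*-2*-4 = 64  (running total: 64)
T_{112}*u_1*v_1*w_2 = 1*2*-2*0 = 0  (running total: 64)
T_{121}*u_1*v_2*w_1 = -1*2*-2*-4 = -16  (running total: 48)
T_{122}*u_1*v_2*w_2 = 4*2*-2*0 = 0  (running total: 48)
T_{211}*u_2*v_1*w_1 = -2*3*-2*-4 = -48  (running total: 0)
T_{212}*u_2*v_1*w_2 = 4*3*-2*0 = 0  (running total: 0)
T_{221}*u_2*v_2*w_1 = -4*3*-2*-4 = -96  (running total: -96)
T_{222}*u_2*v_2*w_2 = 0*3*-2*0 = 0  (running total: -96)
S = -96

-96


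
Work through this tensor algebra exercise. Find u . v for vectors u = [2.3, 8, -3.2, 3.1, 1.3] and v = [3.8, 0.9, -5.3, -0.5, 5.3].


The inner product u . v = sum of u_i * v_i.
Term-by-term: 2.3 * 3.8, 8 * 0.9, -3.2 * -5.3, 3.1 * -0.5, 1.3 * 5.3
Products: 8.74, 7.2, 16.96, -1.55, 6.89
Sum = 8.74 + 7.2 + 16.96 + -1.55 + 6.89 = 38.24

38.24


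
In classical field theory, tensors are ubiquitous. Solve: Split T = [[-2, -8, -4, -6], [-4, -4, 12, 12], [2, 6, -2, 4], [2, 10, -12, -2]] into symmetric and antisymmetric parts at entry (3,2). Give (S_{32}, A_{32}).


T_{32} = 6
T_{23} = 12
S_{32} = (6 + 12)/2 = 18/2 = 9
A_{32} = (6 - 12)/2 = -6/2 = -3
Check: S + A = 9 + -3 = 6 = T_{32}.

(9, -3)


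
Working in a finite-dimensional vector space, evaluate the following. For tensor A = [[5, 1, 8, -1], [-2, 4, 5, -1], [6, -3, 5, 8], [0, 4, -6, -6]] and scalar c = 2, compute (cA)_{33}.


Scalar multiplication: (cA)_{ij} = c * A_{ij}.
c = 2
A_{33} = 5
(cA)_{33} = 2 * 5 = 10

10


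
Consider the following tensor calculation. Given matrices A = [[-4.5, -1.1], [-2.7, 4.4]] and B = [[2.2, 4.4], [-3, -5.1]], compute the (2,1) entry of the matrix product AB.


(AB)_{ij} = sum_k A_{ik} B_{kj}.
For i=2, j=1:
A_{21} * B_{11} = -2.7 * 2.2 = -5.94
A_{22} * B_{21} = 4.4 * -3 = -13.2
Sum = -5.94 + -13.2 = -19.14

-19.14


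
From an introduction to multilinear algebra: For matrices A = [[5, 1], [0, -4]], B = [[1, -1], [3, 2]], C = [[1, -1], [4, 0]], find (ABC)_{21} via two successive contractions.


(ABC)_{21} = sum_m (AB)_{2m} C_{m1}. First compute row 2 of AB.
(AB)_{21} = 0*1 + -4*3 = -12
(AB)_{22} = 0*-1 + -4*2 = -8
Now contract with column 1 of C:
(AB)_{21} * C_{11} = -12 * 1 = -12
(AB)_{22} * C_{21} = -8 * 4 = -32
(ABC)_{21} = -12 + -32 = -44

-44


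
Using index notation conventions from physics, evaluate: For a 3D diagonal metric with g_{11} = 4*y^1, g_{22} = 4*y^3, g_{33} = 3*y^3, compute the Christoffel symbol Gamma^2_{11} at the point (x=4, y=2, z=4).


For a diagonal metric, Gamma^k_{ij} = (1/2) g^{kk} (dg_{ik}/dx_j + dg_{jk}/dx_i - dg_{ij}/dx_k).
The metric is diagonal, so g_{ab} = 0 for a != b.
At the given point: g_{11} = 8, g_{22} = 32, g_{33} = 24
g^{22} = 1/32
dg_{12}/dx_1 = 0 (off-diagonal)
dg_{12}/dx_1 = 0 (off-diagonal)
dg_{11}/dx_2 = dg_{11}/dx_2 = 4
Numerator = 0 + 0 - 4 = -4
Gamma^2_{11} = -4 / (2 * 32) = -1/16

-1/16


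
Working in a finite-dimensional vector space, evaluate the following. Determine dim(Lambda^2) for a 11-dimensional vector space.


The dimension of the space of p-forms on an n-dimensional space is C(n, p).
n = 11, p = 2
C(11, 2) = 11! / (2! * 9!) = 55

55


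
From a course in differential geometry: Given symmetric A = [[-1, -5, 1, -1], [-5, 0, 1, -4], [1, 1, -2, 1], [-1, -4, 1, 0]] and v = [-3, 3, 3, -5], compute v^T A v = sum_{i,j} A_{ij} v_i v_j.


First compute Av:
(Av)_1 = -1*-3 + -5*3 + 1*3 + -1*-5 = -4
(Av)_2 = -5*-3 + 0*3 + 1*3 + -4*-5 = 38
(Av)_3 = 1*-3 + 1*3 + -2*3 + 1*-5 = -11
(Av)_4 = -1*-3 + -4*3 + 1*3 + 0*-5 = -6
Av = [-4, 38, -11, -6]
Then v^T (Av) = -3*-4 + 3*38 + 3*-11 + -5*-6
= 12 + 114 + -33 + 30 = 123

123


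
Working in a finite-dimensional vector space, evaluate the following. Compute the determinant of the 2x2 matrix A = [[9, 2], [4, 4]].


For a 2x2 matrix [[a, b], [c, d]], det = a*d - b*c.
a = 9, b = 2, c = 4, d = 4
a*d = 9 * 4 = 36
b*c = 2 * 4 = 8
det = 36 - 8 = 28

28


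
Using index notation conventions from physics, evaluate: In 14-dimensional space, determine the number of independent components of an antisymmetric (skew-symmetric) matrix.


An antisymmetric rank-2 tensor satisfies A_{ij} = -A_{ji}, so diagonal entries are zero.
The independent components are the upper-triangular entries: C(n, 2) = n(n-1)/2.
n = 14
C(14, 2) = 14 * 13 / 2 = 182 / 2 = 91

91


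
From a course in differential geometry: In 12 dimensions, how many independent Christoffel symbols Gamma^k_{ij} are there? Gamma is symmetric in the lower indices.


Christoffel symbols Gamma^k_{ij} are symmetric in i,j, so there are d * d(d+1)/2 independent symbols.
d = 12
d(d+1)/2 = 12 * 13 / 2 = 78
Total = 12 * 78 = 936

936


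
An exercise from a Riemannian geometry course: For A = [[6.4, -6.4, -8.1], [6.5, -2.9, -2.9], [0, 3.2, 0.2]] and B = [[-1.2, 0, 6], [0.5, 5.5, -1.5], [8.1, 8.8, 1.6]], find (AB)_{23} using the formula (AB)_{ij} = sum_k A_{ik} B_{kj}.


(AB)_{ij} = sum_k A_{ik} B_{kj}.
For i=2, j=3:
A_{21} * B_{13} = 6.5 * 6 = 39
A_{22} * B_{23} = -2.9 * -1.5 = 4.35
A_{23} * B_{33} = -2.9 * 1.6 = -4.64
Sum = 39 + 4.35 + -4.64 = 38.71

38.71


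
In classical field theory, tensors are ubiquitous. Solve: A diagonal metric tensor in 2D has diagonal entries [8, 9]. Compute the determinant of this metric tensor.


For a diagonal metric, the determinant is the product of diagonal entries.
Diagonal entries: 8, 9
det(g) = 8 * 9 = 72

72


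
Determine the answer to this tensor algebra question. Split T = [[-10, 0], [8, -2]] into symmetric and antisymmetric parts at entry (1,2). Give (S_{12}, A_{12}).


T_{12} = 0
T_{21} = 8
S_{12} = (0 + 8)/2 = 8/2 = 4
A_{12} = (0 - 8)/2 = -8/2 = -4
Check: S + A = 4 + -4 = 0 = T_{12}.

(4, -4)


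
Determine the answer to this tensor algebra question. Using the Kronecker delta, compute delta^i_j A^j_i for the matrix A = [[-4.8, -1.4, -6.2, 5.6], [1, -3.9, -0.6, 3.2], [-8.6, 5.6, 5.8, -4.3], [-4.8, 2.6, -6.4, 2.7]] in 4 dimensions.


The contraction (trace) of a rank-2 tensor is the sum of its diagonal elements.
Diagonal entries: A[1,1] = -4.8, A[2,2] = -3.9, A[3,3] = 5.8, A[4,4] = 2.7
Tr(A) = -4.8 + -3.9 + 5.8 + 2.7 = -0.2

-0.2


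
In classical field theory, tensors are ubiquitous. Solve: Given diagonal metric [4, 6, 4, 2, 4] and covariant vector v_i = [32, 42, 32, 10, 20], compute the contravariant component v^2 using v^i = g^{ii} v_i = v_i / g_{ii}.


To raise an index with a diagonal metric: v^i = v_i / g_{ii}.
For index 2: v_2 = 42, g_{22} = 6
v^2 = 42 / 6 = 7

7


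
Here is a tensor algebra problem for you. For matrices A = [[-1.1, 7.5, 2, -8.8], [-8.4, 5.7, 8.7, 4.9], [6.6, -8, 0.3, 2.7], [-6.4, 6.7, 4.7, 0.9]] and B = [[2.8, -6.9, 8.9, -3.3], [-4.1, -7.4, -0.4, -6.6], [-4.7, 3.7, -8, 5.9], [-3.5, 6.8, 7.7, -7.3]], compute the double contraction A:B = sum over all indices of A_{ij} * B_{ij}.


A:B = sum over all i,j of A_{ij} * B_{ij}.
Row 1: -1.1*2.8=-3.08, 7.5*-6.9=-51.75, 2*8.9=17.8, -8.8*-3.3=29.04 => row sum = -7.99
Row 2: -8.4*-4.1=34.44, 5.7*-7.4=-42.18, 8.7*-0.4=-3.48, 4.9*-6.6=-32.34 => row sum = -43.56
Row 3: 6.6*-4.7=-31.02, -8*3.7=-29.6, 0.3*-8=-2.4, 2.7*5.9=15.93 => row sum = -47.09
Row 4: -6.4*-3.5=22.4, 6.7*6.8=45.56, 4.7*7.7=36.19, 0.9*-7.3=-6.57 => row sum = 97.58
Total = -7.99 + -43.56 + -47.09 + 97.58 = -1.06

-1.06


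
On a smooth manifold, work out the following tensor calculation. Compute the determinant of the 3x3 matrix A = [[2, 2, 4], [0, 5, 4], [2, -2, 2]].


Expanding along the first row, det(A) = a11*M_11 - a12*M_12 + a13*M_13, where M_1j is the (1,j) minor.
Minor M_11 = 5*2 - 4*-2 = 18
Minor M_12 = 0*2 - 4*2 = -8
Minor M_13 = 0*-2 - 5*2 = -10
det = 2*(18) - 2*(-8) + 4*(-10)
    = 36 - -16 + -40
    = 12

12


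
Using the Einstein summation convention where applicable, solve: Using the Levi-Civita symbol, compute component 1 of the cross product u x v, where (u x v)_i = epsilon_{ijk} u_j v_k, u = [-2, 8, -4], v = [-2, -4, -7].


(u x v)_1 = sum_{j,k} epsilon_{1jk} u_j v_k. Only permutations of (1,2,3) contribute; the two non-zero terms are:
eps_{123} u_2 v_3 = 1 * 8 * -7 = -56
eps_{132} u_3 v_2 = -1 * -4 * -4 = -16
(u x v)_1 = -72

-72


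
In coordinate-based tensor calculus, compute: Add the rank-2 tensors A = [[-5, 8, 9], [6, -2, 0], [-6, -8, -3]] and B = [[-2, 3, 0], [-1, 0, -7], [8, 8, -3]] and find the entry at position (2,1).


Tensor addition is component-wise: (A + B)_{ij} = A_{ij} + B_{ij}.
A_{21} = 6
B_{21} = -1
(A + B)_{21} = 6 + -1 = 5

5


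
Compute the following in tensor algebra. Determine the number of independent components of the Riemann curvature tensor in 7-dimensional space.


The Riemann tensor in d dimensions has d^2(d^2 - 1)/12 independent components.
d = 7, so d^2 = 49
d^2 - 1 = 48
d^2(d^2 - 1) = 49 * 48 = 2352
Divide by 12: 2352 / 12 = 196

196


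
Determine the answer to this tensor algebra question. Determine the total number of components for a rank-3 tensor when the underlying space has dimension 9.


The number of components of a rank-r tensor in d dimensions is d^r.
Here d = 9 and r = 3.
9^3 = 729

729


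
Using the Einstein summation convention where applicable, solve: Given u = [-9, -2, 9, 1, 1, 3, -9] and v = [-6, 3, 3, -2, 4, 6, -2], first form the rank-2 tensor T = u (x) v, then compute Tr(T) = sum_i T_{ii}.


The outer product gives T_{ij} = u_i v_j.
The trace (contraction) is Tr(T) = sum_i T_{ii} = sum_i u_i v_i.
Diagonal entries:
T_{11} = u_1 * v_1 = -9 * -6 = 54
T_{22} = u_2 * v_2 = -2 * 3 = -6
T_{33} = u_3 * v_3 = 9 * 3 = 27
T_{44} = u_4 * v_4 = 1 * -2 = -2
T_{55} = u_5 * v_5 = 1 * 4 = 4
T_{66} = u_6 * v_6 = 3 * 6 = 18
T_{77} = u_7 * v_7 = -9 * -2 = 18
Tr(T) = 54 + -6 + 27 + -2 + 4 + 18 + 18 = 113

113


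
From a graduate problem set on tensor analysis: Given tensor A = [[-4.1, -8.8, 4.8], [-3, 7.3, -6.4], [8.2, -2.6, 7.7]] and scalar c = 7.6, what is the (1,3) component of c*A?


Scalar multiplication: (cA)_{ij} = c * A_{ij}.
c = 7.6
A_{13} = 4.8
(cA)_{13} = 7.6 * 4.8 = 36.48

36.48


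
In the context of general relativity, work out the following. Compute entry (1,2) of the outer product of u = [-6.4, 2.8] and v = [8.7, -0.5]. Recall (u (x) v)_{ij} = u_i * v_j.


The outer product entry T_{ij} = u_i * v_j.
We need i=1, j=2.
u_1 = -6.4, v_2 = -0.5
T_{1,2} = -6.4 * -0.5 = 3.2

3.2


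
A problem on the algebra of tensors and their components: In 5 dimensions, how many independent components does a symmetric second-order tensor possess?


A symmetric rank-2 tensor in d dimensions has d(d+1)/2 independent components.
d = 5
d(d+1)/2 = 5 * 6 / 2 = 30 / 2 = 15

15


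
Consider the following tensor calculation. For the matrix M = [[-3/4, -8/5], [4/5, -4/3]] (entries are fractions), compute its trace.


The trace is the sum of diagonal entries.
Diagonal: M[1,1] = -3/4, M[2,2] = -4/3
Tr(M) = -3/4 + -4/3
Computing step by step:
After adding M[1,1]: -3/4
After adding M[2,2]: -25/12
Tr(M) = -25/12

-25/12


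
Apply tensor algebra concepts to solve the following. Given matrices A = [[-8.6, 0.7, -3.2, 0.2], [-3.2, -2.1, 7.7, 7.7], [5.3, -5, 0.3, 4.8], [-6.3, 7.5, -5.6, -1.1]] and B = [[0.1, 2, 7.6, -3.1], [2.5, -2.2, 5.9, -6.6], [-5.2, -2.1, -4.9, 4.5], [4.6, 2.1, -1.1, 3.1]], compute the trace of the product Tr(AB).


Tr(AB) = sum_i (AB)_{ii} where (AB)_{ii} = sum_k A_{ik} B_{ki}.
(AB)_{11} = -8.6*0.1 + 0.7*2.5 + -3.2*-5.2 + 0.2*4.6 = 18.45
(AB)_{22} = -3.2*2 + -2.1*-2.2 + 7.7*-2.1 + 7.7*2.1 = -1.78
(AB)_{33} = 5.3*7.6 + -5*5.9 + 0.3*-4.9 + 4.8*-1.1 = 4.03
(AB)_{44} = -6.3*-3.1 + 7.5*-6.6 + -5.6*4.5 + -1.1*3.1 = -58.58
Tr(AB) = 18.45 + -1.78 + 4.03 + -58.58 = -37.88

-37.88


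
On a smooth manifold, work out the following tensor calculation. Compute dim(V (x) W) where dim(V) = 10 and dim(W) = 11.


The dimension of a tensor product is the product of dimensions.
dim(V) = 10, dim(W) = 11
dim(V (x) W) = 10 * 11 = 110

110


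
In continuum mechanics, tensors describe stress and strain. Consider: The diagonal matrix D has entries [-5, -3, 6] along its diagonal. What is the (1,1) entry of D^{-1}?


For a diagonal matrix, the inverse has entries (D^{-1})_{ii} = 1/d_{ii}.
The diagonal entries are: d_{11} = -5, d_{22} = -3, d_{33} = 6
We need (D^{-1})_{11} = 1/d_{11} = 1/-5 = -1/5

-1/5


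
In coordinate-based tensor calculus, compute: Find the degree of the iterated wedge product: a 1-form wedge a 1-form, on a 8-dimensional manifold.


The degree of a wedge product is the sum of the degrees of the individual forms.
Degrees: 1, 1
Total degree = 1 + 1 = 2

2


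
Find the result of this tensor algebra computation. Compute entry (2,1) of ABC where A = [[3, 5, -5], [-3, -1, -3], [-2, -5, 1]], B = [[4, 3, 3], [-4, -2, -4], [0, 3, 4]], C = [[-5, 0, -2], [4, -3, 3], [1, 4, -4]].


(ABC)_{21} = sum_m (AB)_{2m} C_{m1}. First compute row 2 of AB.
(AB)_{21} = -3*4 + -1*-4 + -3*0 = -8
(AB)_{22} = -3*3 + -1*-2 + -3*3 = -16
(AB)_{23} = -3*3 + -1*-4 + -3*4 = -17
Now contract with column 1 of C:
(AB)_{21} * C_{11} = -8 * -5 = 40
(AB)_{22} * C_{21} = -16 * 4 = -64
(AB)_{23} * C_{31} = -17 * 1 = -17
(ABC)_{21} = 40 + -64 + -17 = -41

-41


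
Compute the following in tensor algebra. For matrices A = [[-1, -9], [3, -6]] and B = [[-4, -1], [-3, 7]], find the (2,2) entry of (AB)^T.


(AB)^T_{ij} = (AB)_{ji} = sum_k A_{jk} B_{ki}.
For i=2, j=2 we need (AB)_{22}:
A_{21} * B_{12} = 3 * -1 = -3
A_{22} * B_{22} = -6 * 7 = -42
Sum = -3 + -42 = -45

-45


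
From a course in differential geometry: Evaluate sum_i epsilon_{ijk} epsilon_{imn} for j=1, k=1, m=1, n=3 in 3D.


Using the identity: epsilon_{ijk} epsilon_{imn} = delta_{jm} delta_{kn} - delta_{jn} delta_{km}.
delta_{11} = 1
delta_{13} = 0
delta_{13} = 0
delta_{11} = 1
Result = 1 * 0 - 0 * 1 = 0 - 0 = 0

0


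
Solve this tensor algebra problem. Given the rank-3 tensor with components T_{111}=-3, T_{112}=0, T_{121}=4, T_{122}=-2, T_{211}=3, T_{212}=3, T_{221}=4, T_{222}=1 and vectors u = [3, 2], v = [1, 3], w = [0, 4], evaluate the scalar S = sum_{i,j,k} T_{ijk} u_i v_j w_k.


S = sum over i,j,k of T_{ijk} u_i v_j w_k. Expanding all 8 terms:
T_{111}*u_1*v_1*w_1 = -3*3*1*0 = 0  (running total: 0)
T_{112}*u_1*v_1*w_2 = 0*3*1*4 = 0  (running total: 0)
T_{121}*u_1*v_2*w_1 = 4*3*3*0 = 0  (running total: 0)
T_{122}*u_1*v_2*w_2 = -2*3*3*4 = -72  (running total: -72)
T_{211}*u_2*v_1*w_1 = 3*2*1*0 = 0  (running total: -72)
T_{212}*u_2*v_1*w_2 = 3*2*1*4 = 24  (running total: -48)
T_{221}*u_2*v_2*w_1 = 4*2*3*0 = 0  (running total: -48)
T_{222}*u_2*v_2*w_2 = 1*2*3*4 = 24  (running total: -24)
S = -24

-24


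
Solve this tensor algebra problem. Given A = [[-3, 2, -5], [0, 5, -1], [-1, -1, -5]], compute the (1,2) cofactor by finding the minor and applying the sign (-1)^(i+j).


To find cofactor C_{12}, delete row 1 and column 2.
The resulting 2x2 submatrix is: [[0, -1], [-1, -5]]
Minor M_{12} = 0*-5 - -1*-1
  = 0 - 1 = -1
Sign = (-1)^(1+2) = (-1)^3 = -1
Cofactor C_{12} = -1 * -1 = 1

1


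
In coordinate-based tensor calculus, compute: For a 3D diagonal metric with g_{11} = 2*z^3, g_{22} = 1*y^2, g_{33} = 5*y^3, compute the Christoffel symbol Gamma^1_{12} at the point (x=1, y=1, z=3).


For a diagonal metric, Gamma^k_{ij} = (1/2) g^{kk} (dg_{ik}/dx_j + dg_{jk}/dx_i - dg_{ij}/dx_k).
The metric is diagonal, so g_{ab} = 0 for a != b.
At the given point: g_{11} = 54, g_{22} = 1, g_{33} = 5
g^{11} = 1/54
dg_{11}/dx_2 = dg_{11}/dx_2 = 0
dg_{21}/dx_1 = 0 (off-diagonal)
dg_{12}/dx_1 = 0 (off-diagonal)
Numerator = 0 + 0 - 0 = 0
Gamma^1_{12} = 0 / (2 * 54) = 0

0


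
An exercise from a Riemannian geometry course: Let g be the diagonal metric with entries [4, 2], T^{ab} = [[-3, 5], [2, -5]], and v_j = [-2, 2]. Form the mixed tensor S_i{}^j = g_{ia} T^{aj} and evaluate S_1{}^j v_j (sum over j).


Step 1: lower the first index. For a diagonal metric, g_{ia} T^{aj} = g_{ii} T^{ij} (no sum on i).
g_{11} = 4
S_1{}^1 = 4 * T^{11} = 4 * -3 = -12
S_1{}^2 = 4 * T^{12} = 4 * 5 = 20
Step 2: contract S_1{}^j with v_j.
S_1{}^1 * v_1 = -12 * -2 = 24
S_1{}^2 * v_2 = 20 * 2 = 40
Result = 24 + 40 = 64

64


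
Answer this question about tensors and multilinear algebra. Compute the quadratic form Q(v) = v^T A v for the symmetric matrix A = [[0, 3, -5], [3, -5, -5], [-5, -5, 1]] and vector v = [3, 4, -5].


First compute Av:
(Av)_1 = 0*3 + 3*4 + -5*-5 = 37
(Av)_2 = 3*3 + -5*4 + -5*-5 = 14
(Av)_3 = -5*3 + -5*4 + 1*-5 = -40
Av = [37, 14, -40]
Then v^T (Av) = 3*37 + 4*14 + -5*-40
= 111 + 56 + 200 = 367

367


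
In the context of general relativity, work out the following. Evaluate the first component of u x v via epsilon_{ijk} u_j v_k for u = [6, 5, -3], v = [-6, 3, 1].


(u x v)_1 = sum_{j,k} epsilon_{1jk} u_j v_k. Only permutations of (1,2,3) contribute; the two non-zero terms are:
eps_{123} u_2 v_3 = 1 * 5 * 1 = 5
eps_{132} u_3 v_2 = -1 * -3 * 3 = 9
(u x v)_1 = 14

14


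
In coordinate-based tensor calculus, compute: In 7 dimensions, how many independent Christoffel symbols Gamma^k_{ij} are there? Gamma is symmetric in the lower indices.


Christoffel symbols Gamma^k_{ij} are symmetric in i,j, so there are d * d(d+1)/2 independent symbols.
d = 7
d(d+1)/2 = 7 * 8 / 2 = 28
Total = 7 * 28 = 196

196


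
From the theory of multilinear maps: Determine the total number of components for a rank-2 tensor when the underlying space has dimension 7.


The number of components of a rank-r tensor in d dimensions is d^r.
Here d = 7 and r = 2.
7^2 = 49

49


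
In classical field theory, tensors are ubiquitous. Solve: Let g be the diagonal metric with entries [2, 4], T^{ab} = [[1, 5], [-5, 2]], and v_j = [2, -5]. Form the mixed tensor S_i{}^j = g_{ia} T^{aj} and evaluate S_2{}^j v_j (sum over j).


Step 1: lower the first index. For a diagonal metric, g_{ia} T^{aj} = g_{ii} T^{ij} (no sum on i).
g_{22} = 4
S_2{}^1 = 4 * T^{21} = 4 * -5 = -20
S_2{}^2 = 4 * T^{22} = 4 * 2 = 8
Step 2: contract S_2{}^j with v_j.
S_2{}^1 * v_1 = -20 * 2 = -40
S_2{}^2 * v_2 = 8 * -5 = -40
Result = -40 + -40 = -80

-80


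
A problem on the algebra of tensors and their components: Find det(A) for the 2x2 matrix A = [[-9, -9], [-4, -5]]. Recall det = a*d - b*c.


For a 2x2 matrix [[a, b], [c, d]], det = a*d - b*c.
a = -9, b = -9, c = -4, d = -5
a*d = -9 * -5 = 45
b*c = -9 * -4 = 36
det = 45 - 36 = 9

9


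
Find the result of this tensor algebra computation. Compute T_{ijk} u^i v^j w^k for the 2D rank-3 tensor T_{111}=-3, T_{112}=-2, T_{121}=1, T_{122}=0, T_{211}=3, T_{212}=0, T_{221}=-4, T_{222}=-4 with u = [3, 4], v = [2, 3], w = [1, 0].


S = sum over i,j,k of T_{ijk} u_i v_j w_k. Expanding all 8 terms:
T_{111}*u_1*v_1*w_1 = -3*3*2*1 = -18  (running total: -18)
T_{112}*u_1*v_1*w_2 = -2*3*2*0 = 0  (running total: -18)
T_{121}*u_1*v_2*w_1 = 1*3*3*1 = 9  (running total: -9)
T_{122}*u_1*v_2*w_2 = 0*3*3*0 = 0  (running total: -9)
T_{211}*u_2*v_1*w_1 = 3*4*2*1 = 24  (running total: 15)
T_{212}*u_2*v_1*w_2 = 0*4*2*0 = 0  (running total: 15)
T_{221}*u_2*v_2*w_1 = -4*4*3*1 = -48  (running total: -33)
T_{222}*u_2*v_2*w_2 = -4*4*3*0 = 0  (running total: -33)
S = -33

-33


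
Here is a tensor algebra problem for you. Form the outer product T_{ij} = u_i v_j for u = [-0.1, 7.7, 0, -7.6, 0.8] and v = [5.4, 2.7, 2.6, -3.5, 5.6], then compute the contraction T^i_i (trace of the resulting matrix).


The outer product gives T_{ij} = u_i v_j.
The trace (contraction) is Tr(T) = sum_i T_{ii} = sum_i u_i v_i.
Diagonal entries:
T_{11} = u_1 * v_1 = -0.1 * 5.4 = -0.54
T_{22} = u_2 * v_2 = 7.7 * 2.7 = 20.79
T_{33} = u_3 * v_3 = 0 * 2.6 = 0
T_{44} = u_4 * v_4 = -7.6 * -3.5 = 26.6
T_{55} = u_5 * v_5 = 0.8 * 5.6 = 4.48
Tr(T) = -0.54 + 20.79 + 0 + 26.6 + 4.48 = 51.33

51.33


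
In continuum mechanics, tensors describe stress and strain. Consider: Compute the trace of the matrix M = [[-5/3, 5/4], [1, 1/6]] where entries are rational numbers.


The trace is the sum of diagonal entries.
Diagonal: M[1,1] = -5/3, M[2,2] = 1/6
Tr(M) = -5/3 + 1/6
Computing step by step:
After adding M[1,1]: -5/3
After adding M[2,2]: -3/2
Tr(M) = -3/2

-3/2


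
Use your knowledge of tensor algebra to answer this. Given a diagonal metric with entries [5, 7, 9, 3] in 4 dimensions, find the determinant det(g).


For a diagonal metric, the determinant is the product of diagonal entries.
Diagonal entries: 5, 7, 9, 3
det(g) = 5 * 7 * 9 * 3 = 945

945


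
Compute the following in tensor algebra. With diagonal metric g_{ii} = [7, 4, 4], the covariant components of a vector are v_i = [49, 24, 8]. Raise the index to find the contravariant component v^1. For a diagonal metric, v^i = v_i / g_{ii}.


To raise an index with a diagonal metric: v^i = v_i / g_{ii}.
For index 1: v_1 = 49, g_{11} = 7
v^1 = 49 / 7 = 7

7


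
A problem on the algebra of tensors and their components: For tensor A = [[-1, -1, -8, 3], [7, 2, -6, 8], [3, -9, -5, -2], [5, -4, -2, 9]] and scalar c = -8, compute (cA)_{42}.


Scalar multiplication: (cA)_{ij} = c * A_{ij}.
c = -8
A_{42} = -4
(cA)_{42} = -8 * -4 = 32

32


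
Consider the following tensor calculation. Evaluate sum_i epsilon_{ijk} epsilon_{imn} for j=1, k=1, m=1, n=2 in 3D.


Using the identity: epsilon_{ijk} epsilon_{imn} = delta_{jm} delta_{kn} - delta_{jn} delta_{km}.
delta_{11} = 1
delta_{12} = 0
delta_{12} = 0
delta_{11} = 1
Result = 1 * 0 - 0 * 1 = 0 - 0 = 0

0


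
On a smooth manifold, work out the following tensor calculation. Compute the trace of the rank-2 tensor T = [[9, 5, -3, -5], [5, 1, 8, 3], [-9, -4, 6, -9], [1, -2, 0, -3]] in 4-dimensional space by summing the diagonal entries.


The contraction (trace) of a rank-2 tensor is the sum of its diagonal elements.
Diagonal entries: A[1,1] = 9, A[2,2] = 1, A[3,3] = 6, A[4,4] = -3
Tr(A) = 9 + 1 + 6 + -3 = 13

13


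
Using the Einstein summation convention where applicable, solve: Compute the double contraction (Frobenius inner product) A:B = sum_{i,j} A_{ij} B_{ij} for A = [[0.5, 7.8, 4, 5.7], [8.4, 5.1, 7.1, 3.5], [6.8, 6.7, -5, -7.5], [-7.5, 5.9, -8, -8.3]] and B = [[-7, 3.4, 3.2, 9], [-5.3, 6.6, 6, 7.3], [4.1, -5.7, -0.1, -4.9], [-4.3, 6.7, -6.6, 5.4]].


A:B = sum over all i,j of A_{ij} * B_{ij}.
Row 1: 0.5*-7=-3.5, 7.8*3.4=26.52, 4*3.2=12.8, 5.7*9=51.3 => row sum = 87.12
Row 2: 8.4*-5.3=-44.52, 5.1*6.6=33.66, 7.1*6=42.6, 3.5*7.3=25.55 => row sum = 57.29
Row 3: 6.8*4.1=27.88, 6.7*-5.7=-38.19, -5*-0.1=0.5, -7.5*-4.9=36.75 => row sum = 26.94
Row 4: -7.5*-4.3=32.25, 5.9*6.7=39.53, -8*-6.6=52.8, -8.3*5.4=-44.82 => row sum = 79.76
Total = 87.12 + 57.29 + 26.94 + 79.76 = 251.11

251.11


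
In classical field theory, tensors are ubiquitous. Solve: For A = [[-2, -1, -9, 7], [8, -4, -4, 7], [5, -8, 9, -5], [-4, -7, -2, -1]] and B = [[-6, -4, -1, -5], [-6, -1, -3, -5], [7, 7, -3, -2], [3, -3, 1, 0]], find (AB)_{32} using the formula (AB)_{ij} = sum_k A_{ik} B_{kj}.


(AB)_{ij} = sum_k A_{ik} B_{kj}.
For i=3, j=2:
A_{31} * B_{12} = 5 * -4 = -20
A_{32} * B_{22} = -8 * -1 = 8
A_{33} * B_{32} = 9 * 7 = 63
A_{34} * B_{42} = -5 * -3 = 15
Sum = -20 + 8 + 63 + 15 = 66

66


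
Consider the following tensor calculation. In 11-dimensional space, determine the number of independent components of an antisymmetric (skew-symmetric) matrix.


An antisymmetric rank-2 tensor satisfies A_{ij} = -A_{ji}, so diagonal entries are zero.
The independent components are the upper-triangular entries: C(n, 2) = n(n-1)/2.
n = 11
C(11, 2) = 11 * 10 / 2 = 110 / 2 = 55

55


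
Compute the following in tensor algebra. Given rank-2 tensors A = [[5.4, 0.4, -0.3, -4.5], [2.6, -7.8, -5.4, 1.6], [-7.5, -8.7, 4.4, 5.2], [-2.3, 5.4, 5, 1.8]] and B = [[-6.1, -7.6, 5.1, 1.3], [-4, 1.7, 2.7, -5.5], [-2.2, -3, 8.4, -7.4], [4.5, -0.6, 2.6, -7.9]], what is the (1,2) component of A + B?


Tensor addition is component-wise: (A + B)_{ij} = A_{ij} + B_{ij}.
A_{12} = 0.4
B_{12} = -7.6
(A + B)_{12} = 0.4 + -7.6 = -7.2

-7.2


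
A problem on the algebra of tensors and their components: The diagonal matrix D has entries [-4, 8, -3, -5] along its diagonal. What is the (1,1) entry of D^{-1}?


For a diagonal matrix, the inverse has entries (D^{-1})_{ii} = 1/d_{ii}.
The diagonal entries are: d_{11} = -4, d_{22} = 8, d_{33} = -3, d_{44} = -5
We need (D^{-1})_{11} = 1/d_{11} = 1/-4 = -1/4

-1/4


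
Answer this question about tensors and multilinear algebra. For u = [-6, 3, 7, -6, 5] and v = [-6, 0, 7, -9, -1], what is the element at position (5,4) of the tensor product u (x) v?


The outer product entry T_{ij} = u_i * v_j.
We need i=5, j=4.
u_5 = 5, v_4 = -9
T_{5,4} = 5 * -9 = -45

-45


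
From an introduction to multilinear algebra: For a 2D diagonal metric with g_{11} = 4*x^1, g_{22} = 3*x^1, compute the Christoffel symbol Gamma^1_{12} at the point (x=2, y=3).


For a diagonal metric, Gamma^k_{ij} = (1/2) g^{kk} (dg_{ik}/dx_j + dg_{jk}/dx_i - dg_{ij}/dx_k).
The metric is diagonal, so g_{ab} = 0 for a != b.
At the given point: g_{11} = 8, g_{22} = 6
g^{11} = 1/8
dg_{11}/dx_2 = dg_{11}/dx_2 = 0
dg_{21}/dx_1 = 0 (off-diagonal)
dg_{12}/dx_1 = 0 (off-diagonal)
Numerator = 0 + 0 - 0 = 0
Gamma^1_{12} = 0 / (2 * 8) = 0

0


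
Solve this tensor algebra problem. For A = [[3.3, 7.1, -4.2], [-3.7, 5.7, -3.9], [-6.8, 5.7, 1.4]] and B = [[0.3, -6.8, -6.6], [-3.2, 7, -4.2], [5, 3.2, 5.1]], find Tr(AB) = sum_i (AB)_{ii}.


Tr(AB) = sum_i (AB)_{ii} where (AB)_{ii} = sum_k A_{ik} B_{ki}.
(AB)_{11} = 3.3*0.3 + 7.1*-3.2 + -4.2*5 = -42.73
(AB)_{22} = -3.7*-6.8 + 5.7*7 + -3.9*3.2 = 52.58
(AB)_{33} = -6.8*-6.6 + 5.7*-4.2 + 1.4*5.1 = 28.08
Tr(AB) = -42.73 + 52.58 + 28.08 = 37.93

37.93


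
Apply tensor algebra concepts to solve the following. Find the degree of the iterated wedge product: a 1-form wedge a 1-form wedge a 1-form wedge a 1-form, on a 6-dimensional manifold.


The degree of a wedge product is the sum of the degrees of the individual forms.
Degrees: 1, 1, 1, 1
Total degree = 1 + 1 + 1 + 1 = 4

4


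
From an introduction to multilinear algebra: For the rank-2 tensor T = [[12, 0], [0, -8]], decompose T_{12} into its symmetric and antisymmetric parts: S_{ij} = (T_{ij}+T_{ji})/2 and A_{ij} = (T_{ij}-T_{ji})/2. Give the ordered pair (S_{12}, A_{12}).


T_{12} = 0
T_{21} = 0
S_{12} = (0 + 0)/2 = 0/2 = 0
A_{12} = (0 - 0)/2 = 0/2 = 0
Check: S + A = 0 + 0 = 0 = T_{12}.

(0, 0)


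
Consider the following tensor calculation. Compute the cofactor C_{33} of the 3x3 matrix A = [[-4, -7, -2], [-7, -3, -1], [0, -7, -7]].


To find cofactor C_{33}, delete row 3 and column 3.
The resulting 2x2 submatrix is: [[-4, -7], [-7, -3]]
Minor M_{33} = -4*-3 - -7*-7
  = 12 - 49 = -37
Sign = (-1)^(3+3) = (-1)^6 = 1
Cofactor C_{33} = 1 * -37 = -37

-37


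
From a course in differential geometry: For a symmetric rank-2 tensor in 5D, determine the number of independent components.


A symmetric rank-2 tensor in d dimensions has d(d+1)/2 independent components.
d = 5
d(d+1)/2 = 5 * 6 / 2 = 30 / 2 = 15

15


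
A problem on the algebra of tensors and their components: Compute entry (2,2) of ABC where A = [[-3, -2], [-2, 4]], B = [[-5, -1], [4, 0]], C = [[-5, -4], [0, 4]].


(ABC)_{22} = sum_m (AB)_{2m} C_{m2}. First compute row 2 of AB.
(AB)_{21} = -2*-5 + 4*4 = 26
(AB)_{22} = -2*-1 + 4*0 = 2
Now contract with column 2 of C:
(AB)_{21} * C_{12} = 26 * -4 = -104
(AB)_{22} * C_{22} = 2 * 4 = 8
(ABC)_{22} = -104 + 8 = -96

-96


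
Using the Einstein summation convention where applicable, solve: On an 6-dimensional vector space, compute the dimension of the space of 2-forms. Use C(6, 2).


The dimension of the space of p-forms on an n-dimensional space is C(n, p).
n = 6, p = 2
C(6, 2) = 6! / (2! * 4!) = 15

15


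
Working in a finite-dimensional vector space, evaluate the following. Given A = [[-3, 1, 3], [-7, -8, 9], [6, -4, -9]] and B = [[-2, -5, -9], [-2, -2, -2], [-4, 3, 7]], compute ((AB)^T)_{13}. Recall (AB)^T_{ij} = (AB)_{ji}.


(AB)^T_{ij} = (AB)_{ji} = sum_k A_{jk} B_{ki}.
For i=1, j=3 we need (AB)_{31}:
A_{31} * B_{11} = 6 * -2 = -12
A_{32} * B_{21} = -4 * -2 = 8
A_{33} * B_{31} = -9 * -4 = 36
Sum = -12 + 8 + 36 = 32

32


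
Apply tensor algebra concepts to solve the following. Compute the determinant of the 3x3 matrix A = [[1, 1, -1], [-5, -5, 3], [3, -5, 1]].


Expanding along the first row, det(A) = a11*M_11 - a12*M_12 + a13*M_13, where M_1j is the (1,j) minor.
Minor M_11 = -5*1 - 3*-5 = 10
Minor M_12 = -5*1 - 3*3 = -14
Minor M_13 = -5*-5 - -5*3 = 40
det = 1*(10) - 1*(-14) + -1*(40)
    = 10 - -14 + -40
    = -16

-16


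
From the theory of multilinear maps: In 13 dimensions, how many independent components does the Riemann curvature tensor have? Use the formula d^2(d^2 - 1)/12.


The Riemann tensor in d dimensions has d^2(d^2 - 1)/12 independent components.
d = 13, so d^2 = 169
d^2 - 1 = 168
d^2(d^2 - 1) = 169 * 168 = 28392
Divide by 12: 28392 / 12 = 2366

2366


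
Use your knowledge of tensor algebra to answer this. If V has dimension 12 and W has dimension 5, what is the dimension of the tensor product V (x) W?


The dimension of a tensor product is the product of dimensions.
dim(V) = 12, dim(W) = 5
dim(V (x) W) = 12 * 5 = 60

60


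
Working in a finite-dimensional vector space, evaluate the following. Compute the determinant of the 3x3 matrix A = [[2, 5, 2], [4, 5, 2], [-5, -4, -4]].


Expanding along the first row, det(A) = a11*M_11 - a12*M_12 + a13*M_13, where M_1j is the (1,j) minor.
Minor M_11 = 5*-4 - 2*-4 = -12
Minor M_12 = 4*-4 - 2*-5 = -6
Minor M_13 = 4*-4 - 5*-5 = 9
det = 2*(-12) - 5*(-6) + 2*(9)
    = -24 - -30 + 18
    = 24

24


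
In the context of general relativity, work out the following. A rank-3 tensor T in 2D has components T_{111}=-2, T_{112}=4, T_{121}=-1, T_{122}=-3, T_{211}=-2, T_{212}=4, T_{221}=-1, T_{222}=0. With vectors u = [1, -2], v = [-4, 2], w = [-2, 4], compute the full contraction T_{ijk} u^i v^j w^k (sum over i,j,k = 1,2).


S = sum over i,j,k of T_{ijk} u_i v_j w_k. Expanding all 8 terms:
T_{111}*u_1*v_1*w_1 = -2*1*-4*-2 = -16  (running total: -16)
T_{112}*u_1*v_1*w_2 = 4*1*-4*4 = -64  (running total: -80)
T_{121}*u_1*v_2*w_1 = -1*1*2*-2 = 4  (running total: -76)
T_{122}*u_1*v_2*w_2 = -3*1*2*4 = -24  (running total: -100)
T_{211}*u_2*v_1*w_1 = -2*-2*-4*-2 = 32  (running total: -68)
T_{212}*u_2*v_1*w_2 = 4*-2*-4*4 = 128  (running total: 60)
T_{221}*u_2*v_2*w_1 = -1*-2*2*-2 = -8  (running total: 52)
T_{222}*u_2*v_2*w_2 = 0*-2*2*4 = 0  (running total: 52)
S = 52

52


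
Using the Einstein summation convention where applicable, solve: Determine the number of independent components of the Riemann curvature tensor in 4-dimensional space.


The Riemann tensor in d dimensions has d^2(d^2 - 1)/12 independent components.
d = 4, so d^2 = 16
d^2 - 1 = 15
d^2(d^2 - 1) = 16 * 15 = 240
Divide by 12: 240 / 12 = 20

20


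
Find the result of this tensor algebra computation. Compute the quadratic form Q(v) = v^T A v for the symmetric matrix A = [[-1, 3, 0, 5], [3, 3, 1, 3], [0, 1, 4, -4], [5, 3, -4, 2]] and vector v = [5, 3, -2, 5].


First compute Av:
(Av)_1 = -1*5 + 3*3 + 0*-2 + 5*5 = 29
(Av)_2 = 3*5 + 3*3 + 1*-2 + 3*5 = 37
(Av)_3 = 0*5 + 1*3 + 4*-2 + -4*5 = -25
(Av)_4 = 5*5 + 3*3 + -4*-2 + 2*5 = 52
Av = [29, 37, -25, 52]
Then v^T (Av) = 5*29 + 3*37 + -2*-25 + 5*52
= 145 + 111 + 50 + 260 = 566

566


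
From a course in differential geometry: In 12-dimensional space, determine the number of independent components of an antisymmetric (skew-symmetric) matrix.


An antisymmetric rank-2 tensor satisfies A_{ij} = -A_{ji}, so diagonal entries are zero.
The independent components are the upper-triangular entries: C(n, 2) = n(n-1)/2.
n = 12
C(12, 2) = 12 * 11 / 2 = 132 / 2 = 66

66


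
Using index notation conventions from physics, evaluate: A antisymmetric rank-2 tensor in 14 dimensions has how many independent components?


A antisymmetric rank-2 tensor in d dimensions has d(d-1)/2 independent components.
d = 14
d(d-1)/2 = 14 * 13 / 2 = 182 / 2 = 91

91


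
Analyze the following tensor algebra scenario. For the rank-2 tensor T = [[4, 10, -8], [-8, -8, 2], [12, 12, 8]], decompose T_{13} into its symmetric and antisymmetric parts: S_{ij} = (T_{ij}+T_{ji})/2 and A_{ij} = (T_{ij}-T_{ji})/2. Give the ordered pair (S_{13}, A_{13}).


T_{13} = -8
T_{31} = 12
S_{13} = (-8 + 12)/2 = 4/2 = 2
A_{13} = (-8 - 12)/2 = -20/2 = -10
Check: S + A = 2 + -10 = -8 = T_{13}.

(2, -10)


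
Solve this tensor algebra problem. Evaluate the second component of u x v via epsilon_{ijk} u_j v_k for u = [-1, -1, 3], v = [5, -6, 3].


(u x v)_2 = sum_{j,k} epsilon_{2jk} u_j v_k. Only permutations of (1,2,3) contribute; the two non-zero terms are:
eps_{213} u_1 v_3 = -1 * -1 * 3 = 3
eps_{231} u_3 v_1 = 1 * 3 * 5 = 15
(u x v)_2 = 18

18


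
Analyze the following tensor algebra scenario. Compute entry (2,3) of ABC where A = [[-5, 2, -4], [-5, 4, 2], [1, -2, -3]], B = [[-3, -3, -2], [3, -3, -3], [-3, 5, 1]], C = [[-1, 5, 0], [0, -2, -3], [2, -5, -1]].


(ABC)_{23} = sum_m (AB)_{2m} C_{m3}. First compute row 2 of AB.
(AB)_{21} = -5*-3 + 4*3 + 2*-3 = 21
(AB)_{22} = -5*-3 + 4*-3 + 2*5 = 13
(AB)_{23} = -5*-2 + 4*-3 + 2*1 = 0
Now contract with column 3 of C:
(AB)_{21} * C_{13} = 21 * 0 = 0
(AB)_{22} * C_{23} = 13 * -3 = -39
(AB)_{23} * C_{33} = 0 * -1 = 0
(ABC)_{23} = 0 + -39 + 0 = -39

-39


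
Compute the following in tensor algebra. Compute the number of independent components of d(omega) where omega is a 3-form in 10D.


The exterior derivative of a p-form is a (p+1)-form.
Its number of independent components is C(n, p+1).
n = 10, p+1 = 4
C(10, 4) = 210

210


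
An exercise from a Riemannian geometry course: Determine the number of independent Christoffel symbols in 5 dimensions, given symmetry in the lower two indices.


Christoffel symbols Gamma^k_{ij} are symmetric in i,j, so there are d * d(d+1)/2 independent symbols.
d = 5
d(d+1)/2 = 5 * 6 / 2 = 15
Total = 5 * 15 = 75

75


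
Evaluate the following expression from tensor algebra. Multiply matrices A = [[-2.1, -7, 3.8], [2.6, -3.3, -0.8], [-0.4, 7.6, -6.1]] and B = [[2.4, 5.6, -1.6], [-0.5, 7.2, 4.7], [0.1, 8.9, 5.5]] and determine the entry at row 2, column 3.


(AB)_{ij} = sum_k A_{ik} B_{kj}.
For i=2, j=3:
A_{21} * B_{13} = 2.6 * -1.6 = -4.16
A_{22} * B_{23} = -3.3 * 4.7 = -15.51
A_{23} * B_{33} = -0.8 * 5.5 = -4.4
Sum = -4.16 + -15.51 + -4.4 = -24.07

-24.07


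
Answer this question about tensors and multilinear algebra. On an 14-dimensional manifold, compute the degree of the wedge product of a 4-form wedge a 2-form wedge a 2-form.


The degree of a wedge product is the sum of the degrees of the individual forms.
Degrees: 4, 2, 2
Total degree = 4 + 2 + 2 = 8

8


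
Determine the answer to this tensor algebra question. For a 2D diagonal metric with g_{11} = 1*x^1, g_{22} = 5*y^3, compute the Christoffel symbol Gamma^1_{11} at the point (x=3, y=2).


For a diagonal metric, Gamma^k_{ij} = (1/2) g^{kk} (dg_{ik}/dx_j + dg_{jk}/dx_i - dg_{ij}/dx_k).
The metric is diagonal, so g_{ab} = 0 for a != b.
At the given point: g_{11} = 3, g_{22} = 40
g^{11} = 1/3
dg_{11}/dx_1 = dg_{11}/dx_1 = 1
dg_{11}/dx_1 = dg_{11}/dx_1 = 1
dg_{11}/dx_1 = dg_{11}/dx_1 = 1
Numerator = 1 + 1 - 1 = 1
Gamma^1_{11} = 1 / (2 * 3) = 1/6

1/6


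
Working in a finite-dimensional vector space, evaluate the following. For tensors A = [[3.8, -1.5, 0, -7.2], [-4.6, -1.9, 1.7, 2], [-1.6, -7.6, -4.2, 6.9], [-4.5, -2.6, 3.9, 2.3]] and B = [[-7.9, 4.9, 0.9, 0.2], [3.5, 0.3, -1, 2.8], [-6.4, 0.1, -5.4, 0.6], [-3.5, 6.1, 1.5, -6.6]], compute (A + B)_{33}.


Tensor addition is component-wise: (A + B)_{ij} = A_{ij} + B_{ij}.
A_{33} = -4.2
B_{33} = -5.4
(A + B)_{33} = -4.2 + -5.4 = -9.6

-9.6


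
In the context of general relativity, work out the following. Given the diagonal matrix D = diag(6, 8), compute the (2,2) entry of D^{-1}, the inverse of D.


For a diagonal matrix, the inverse has entries (D^{-1})_{ii} = 1/d_{ii}.
The diagonal entries are: d_{11} = 6, d_{22} = 8
We need (D^{-1})_{22} = 1/d_{22} = 1/8 = 1/8

1/8


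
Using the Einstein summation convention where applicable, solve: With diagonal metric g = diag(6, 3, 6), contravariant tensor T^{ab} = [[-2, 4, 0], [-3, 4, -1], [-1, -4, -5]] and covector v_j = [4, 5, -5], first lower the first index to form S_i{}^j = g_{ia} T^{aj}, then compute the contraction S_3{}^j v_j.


Step 1: lower the first index. For a diagonal metric, g_{ia} T^{aj} = g_{ii} T^{ij} (no sum on i).
g_{33} = 6
S_3{}^1 = 6 * T^{31} = 6 * -1 = -6
S_3{}^2 = 6 * T^{32} = 6 * -4 = -24
S_3{}^3 = 6 * T^{33} = 6 * -5 = -30
Step 2: contract S_3{}^j with v_j.
S_3{}^1 * v_1 = -6 * 4 = -24
S_3{}^2 * v_2 = -24 * 5 = -120
S_3{}^3 * v_3 = -30 * -5 = 150
Result = -24 + -120 + 150 = 6

6


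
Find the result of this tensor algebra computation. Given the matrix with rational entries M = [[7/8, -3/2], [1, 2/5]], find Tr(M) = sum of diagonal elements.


The trace is the sum of diagonal entries.
Diagonal: M[1,1] = 7/8, M[2,2] = 2/5
Tr(M) = 7/8 + 2/5
Computing step by step:
After adding M[1,1]: 7/8
After adding M[2,2]: 51/40
Tr(M) = 51/40

51/40


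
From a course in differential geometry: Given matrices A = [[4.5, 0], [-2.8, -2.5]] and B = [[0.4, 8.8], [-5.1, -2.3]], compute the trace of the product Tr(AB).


Tr(AB) = sum_i (AB)_{ii} where (AB)_{ii} = sum_k A_{ik} B_{ki}.
(AB)_{11} = 4.5*0.4 + 0*-5.1 = 1.8
(AB)_{22} = -2.8*8.8 + -2.5*-2.3 = -18.89
Tr(AB) = 1.8 + -18.89 = -17.09

-17.09
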